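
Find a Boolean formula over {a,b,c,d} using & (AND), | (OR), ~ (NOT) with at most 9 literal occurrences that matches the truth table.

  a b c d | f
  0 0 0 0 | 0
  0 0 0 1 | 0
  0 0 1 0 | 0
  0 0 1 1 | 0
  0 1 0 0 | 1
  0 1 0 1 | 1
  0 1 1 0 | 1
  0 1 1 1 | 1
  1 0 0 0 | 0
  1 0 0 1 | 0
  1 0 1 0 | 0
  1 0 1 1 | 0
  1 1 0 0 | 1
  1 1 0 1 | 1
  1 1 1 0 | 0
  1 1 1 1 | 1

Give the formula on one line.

((~c | (d | (((~d | (~b & a)) & d) | (~a & ~d)))) & b)

  ~c = 1100110011001100
  ~d = 1010101010101010
  ~b = 1111000011110000
  (~b & a) = 0000000011110000
  (~d | (~b & a)) = 1010101011111010
  ((~d | (~b & a)) & d) = 0000000001010000
  ~a = 1111111100000000
  (~a & ~d) = 1010101000000000
  (((~d | (~b & a)) & d) | (~a & ~d)) = 1010101001010000
  (d | (((~d | (~b & a)) & d) | (~a & ~d))) = 1111111101010101
  (~c | (d | (((~d | (~b & a)) & d) | (~a & ~d)))) = 1111111111011101
  ((~c | (d | (((~d | (~b & a)) & d) | (~a & ~d)))) & b) = 0000111100001101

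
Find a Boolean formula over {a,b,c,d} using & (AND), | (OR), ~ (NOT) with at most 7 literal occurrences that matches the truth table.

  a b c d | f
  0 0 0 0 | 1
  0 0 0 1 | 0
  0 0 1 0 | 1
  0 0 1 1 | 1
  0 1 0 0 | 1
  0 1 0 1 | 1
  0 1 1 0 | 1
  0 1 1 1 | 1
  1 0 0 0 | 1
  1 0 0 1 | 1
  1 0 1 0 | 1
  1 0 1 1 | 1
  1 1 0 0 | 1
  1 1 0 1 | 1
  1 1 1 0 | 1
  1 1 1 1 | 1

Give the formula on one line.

  (c | a) = 0011001111111111
  ~d = 1010101010101010
  (b | ~d) = 1010111110101111
  ((c | a) | (b | ~d)) = 1011111111111111

((c | a) | (b | ~d))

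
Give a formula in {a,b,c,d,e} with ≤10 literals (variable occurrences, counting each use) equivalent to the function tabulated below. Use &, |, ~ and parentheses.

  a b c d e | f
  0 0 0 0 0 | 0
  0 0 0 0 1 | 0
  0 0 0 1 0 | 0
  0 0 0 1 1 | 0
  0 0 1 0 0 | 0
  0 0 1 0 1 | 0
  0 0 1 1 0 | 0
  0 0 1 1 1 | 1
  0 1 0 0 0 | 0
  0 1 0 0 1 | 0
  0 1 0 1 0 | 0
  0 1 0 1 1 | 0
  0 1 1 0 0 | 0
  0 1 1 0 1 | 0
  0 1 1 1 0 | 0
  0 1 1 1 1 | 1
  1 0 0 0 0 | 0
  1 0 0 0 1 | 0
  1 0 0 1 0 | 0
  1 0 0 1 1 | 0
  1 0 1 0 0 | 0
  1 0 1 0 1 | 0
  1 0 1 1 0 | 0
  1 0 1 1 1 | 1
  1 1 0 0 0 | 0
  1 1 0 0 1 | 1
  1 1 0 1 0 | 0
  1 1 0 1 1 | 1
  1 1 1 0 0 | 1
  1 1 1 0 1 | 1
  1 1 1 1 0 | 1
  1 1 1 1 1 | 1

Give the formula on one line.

(((a & b) & (b & (e | c))) | ((d & e) & c))

  (a & b) = 00000000000000000000000011111111
  (e | c) = 01011111010111110101111101011111
  (b & (e | c)) = 00000000010111110000000001011111
  ((a & b) & (b & (e | c))) = 00000000000000000000000001011111
  (d & e) = 00010001000100010001000100010001
  ((d & e) & c) = 00000001000000010000000100000001
  (((a & b) & (b & (e | c))) | ((d & e) & c)) = 00000001000000010000000101011111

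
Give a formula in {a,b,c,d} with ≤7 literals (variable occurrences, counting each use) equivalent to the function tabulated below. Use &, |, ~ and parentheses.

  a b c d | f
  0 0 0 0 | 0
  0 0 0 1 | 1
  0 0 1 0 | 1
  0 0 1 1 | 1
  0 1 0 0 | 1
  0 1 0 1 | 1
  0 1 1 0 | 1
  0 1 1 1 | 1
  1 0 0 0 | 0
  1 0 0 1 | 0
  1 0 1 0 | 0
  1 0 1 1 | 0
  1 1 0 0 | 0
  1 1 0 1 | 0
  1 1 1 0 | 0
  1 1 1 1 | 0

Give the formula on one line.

  ~a = 1111111100000000
  (b | d) = 0101111101011111
  (c | (b | d)) = 0111111101111111
  (~a & (c | (b | d))) = 0111111100000000

(~a & (c | (b | d)))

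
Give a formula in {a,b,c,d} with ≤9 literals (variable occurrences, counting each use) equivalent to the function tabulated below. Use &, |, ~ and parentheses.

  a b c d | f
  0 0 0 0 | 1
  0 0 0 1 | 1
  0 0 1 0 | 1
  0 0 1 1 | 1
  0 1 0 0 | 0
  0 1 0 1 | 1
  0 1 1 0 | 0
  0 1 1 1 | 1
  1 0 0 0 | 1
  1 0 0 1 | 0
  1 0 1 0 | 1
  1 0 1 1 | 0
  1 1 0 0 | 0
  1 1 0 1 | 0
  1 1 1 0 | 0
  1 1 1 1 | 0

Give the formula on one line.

(((a | d) & ~a) | ((~b | d) & ~d))

  (a | d) = 0101010111111111
  ~a = 1111111100000000
  ((a | d) & ~a) = 0101010100000000
  ~b = 1111000011110000
  (~b | d) = 1111010111110101
  ~d = 1010101010101010
  ((~b | d) & ~d) = 1010000010100000
  (((a | d) & ~a) | ((~b | d) & ~d)) = 1111010110100000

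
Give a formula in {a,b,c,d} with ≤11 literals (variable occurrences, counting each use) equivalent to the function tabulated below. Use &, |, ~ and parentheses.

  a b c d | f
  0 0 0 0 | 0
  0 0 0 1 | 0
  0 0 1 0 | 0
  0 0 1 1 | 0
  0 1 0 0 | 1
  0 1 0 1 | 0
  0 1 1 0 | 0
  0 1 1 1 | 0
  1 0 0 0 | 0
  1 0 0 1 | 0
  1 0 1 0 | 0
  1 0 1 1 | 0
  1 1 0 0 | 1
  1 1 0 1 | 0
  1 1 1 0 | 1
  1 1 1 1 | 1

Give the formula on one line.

(((~d | c) & b) & ((c & a) | (~c & ((~d | b) | ~a))))

  ~d = 1010101010101010
  (~d | c) = 1011101110111011
  ((~d | c) & b) = 0000101100001011
  (c & a) = 0000000000110011
  ~c = 1100110011001100
  (~d | b) = 1010111110101111
  ~a = 1111111100000000
  ((~d | b) | ~a) = 1111111110101111
  (~c & ((~d | b) | ~a)) = 1100110010001100
  ((c & a) | (~c & ((~d | b) | ~a))) = 1100110010111111
  (((~d | c) & b) & ((c & a) | (~c & ((~d | b) | ~a)))) = 0000100000001011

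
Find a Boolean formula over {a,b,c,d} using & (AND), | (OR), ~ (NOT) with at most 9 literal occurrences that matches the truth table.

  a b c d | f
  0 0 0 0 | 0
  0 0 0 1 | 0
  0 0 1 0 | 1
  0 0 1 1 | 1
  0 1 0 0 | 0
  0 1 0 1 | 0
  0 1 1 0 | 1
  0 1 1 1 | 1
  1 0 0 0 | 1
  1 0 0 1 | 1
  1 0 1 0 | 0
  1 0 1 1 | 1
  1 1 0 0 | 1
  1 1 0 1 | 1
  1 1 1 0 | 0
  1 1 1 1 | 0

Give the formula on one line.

  ~a = 1111111100000000
  ~c = 1100110011001100
  ~b = 1111000011110000
  (~b & d) = 0101000001010000
  (~c | (~b & d)) = 1101110011011100
  (~a | (~c | (~b & d))) = 1111111111011100
  (a | c) = 0011001111111111
  ((~a | (~c | (~b & d))) & (a | c)) = 0011001111011100

((~a | (~c | (~b & d))) & (a | c))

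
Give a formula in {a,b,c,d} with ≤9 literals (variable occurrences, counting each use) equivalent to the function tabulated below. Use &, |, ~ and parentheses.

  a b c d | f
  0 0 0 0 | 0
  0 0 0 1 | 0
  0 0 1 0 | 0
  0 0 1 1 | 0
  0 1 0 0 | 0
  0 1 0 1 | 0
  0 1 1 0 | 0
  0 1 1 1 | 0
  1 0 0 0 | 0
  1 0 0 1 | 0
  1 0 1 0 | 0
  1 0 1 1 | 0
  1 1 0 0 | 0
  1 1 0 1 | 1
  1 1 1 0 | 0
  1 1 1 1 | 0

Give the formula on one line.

  (d & a) = 0000000001010101
  ~a = 1111111100000000
  ~c = 1100110011001100
  (~a | ~c) = 1111111111001100
  ((~a | ~c) & c) = 0011001100000000
  ((d & a) | ((~a | ~c) & c)) = 0011001101010101
  (((d & a) | ((~a | ~c) & c)) | c) = 0011001101110111
  (~c & b) = 0000110000001100
  (d & (~c & b)) = 0000010000000100
  ((((d & a) | ((~a | ~c) & c)) | c) & (d & (~c & b))) = 0000000000000100

((((d & a) | ((~a | ~c) & c)) | c) & (d & (~c & b)))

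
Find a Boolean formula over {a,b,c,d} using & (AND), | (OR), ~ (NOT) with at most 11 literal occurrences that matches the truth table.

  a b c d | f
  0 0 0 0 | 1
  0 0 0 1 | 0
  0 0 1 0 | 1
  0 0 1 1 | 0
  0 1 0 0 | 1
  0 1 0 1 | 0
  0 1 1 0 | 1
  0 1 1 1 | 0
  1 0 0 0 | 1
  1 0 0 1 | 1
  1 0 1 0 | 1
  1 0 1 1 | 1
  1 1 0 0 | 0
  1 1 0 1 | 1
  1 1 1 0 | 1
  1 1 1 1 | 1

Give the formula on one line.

((((~a | b) & (c | ~a)) | (~b | d)) & (a | ~d))

  ~a = 1111111100000000
  (~a | b) = 1111111100001111
  (c | ~a) = 1111111100110011
  ((~a | b) & (c | ~a)) = 1111111100000011
  ~b = 1111000011110000
  (~b | d) = 1111010111110101
  (((~a | b) & (c | ~a)) | (~b | d)) = 1111111111110111
  ~d = 1010101010101010
  (a | ~d) = 1010101011111111
  ((((~a | b) & (c | ~a)) | (~b | d)) & (a | ~d)) = 1010101011110111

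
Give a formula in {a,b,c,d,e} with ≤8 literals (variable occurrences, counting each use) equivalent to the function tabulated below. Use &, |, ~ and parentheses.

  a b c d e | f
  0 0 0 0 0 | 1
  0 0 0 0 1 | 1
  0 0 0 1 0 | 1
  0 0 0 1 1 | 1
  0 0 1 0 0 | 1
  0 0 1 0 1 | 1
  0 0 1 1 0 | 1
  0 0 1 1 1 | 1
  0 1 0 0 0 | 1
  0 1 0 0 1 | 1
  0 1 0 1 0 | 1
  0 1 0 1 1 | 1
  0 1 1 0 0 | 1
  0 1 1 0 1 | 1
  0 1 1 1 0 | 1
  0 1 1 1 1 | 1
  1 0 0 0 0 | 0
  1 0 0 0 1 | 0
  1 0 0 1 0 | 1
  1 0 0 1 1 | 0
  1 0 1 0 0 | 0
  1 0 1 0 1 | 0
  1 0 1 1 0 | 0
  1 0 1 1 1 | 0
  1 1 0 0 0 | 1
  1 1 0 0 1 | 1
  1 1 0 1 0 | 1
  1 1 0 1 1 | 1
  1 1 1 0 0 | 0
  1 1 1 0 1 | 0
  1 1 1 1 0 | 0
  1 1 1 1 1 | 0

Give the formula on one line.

(((((~e & d) & ~b) | b) & ((a | e) & ~c)) | ~a)

  ~e = 10101010101010101010101010101010
  (~e & d) = 00100010001000100010001000100010
  ~b = 11111111000000001111111100000000
  ((~e & d) & ~b) = 00100010000000000010001000000000
  (((~e & d) & ~b) | b) = 00100010111111110010001011111111
  (a | e) = 01010101010101011111111111111111
  ~c = 11110000111100001111000011110000
  ((a | e) & ~c) = 01010000010100001111000011110000
  ((((~e & d) & ~b) | b) & ((a | e) & ~c)) = 00000000010100000010000011110000
  ~a = 11111111111111110000000000000000
  (((((~e & d) & ~b) | b) & ((a | e) & ~c)) | ~a) = 11111111111111110010000011110000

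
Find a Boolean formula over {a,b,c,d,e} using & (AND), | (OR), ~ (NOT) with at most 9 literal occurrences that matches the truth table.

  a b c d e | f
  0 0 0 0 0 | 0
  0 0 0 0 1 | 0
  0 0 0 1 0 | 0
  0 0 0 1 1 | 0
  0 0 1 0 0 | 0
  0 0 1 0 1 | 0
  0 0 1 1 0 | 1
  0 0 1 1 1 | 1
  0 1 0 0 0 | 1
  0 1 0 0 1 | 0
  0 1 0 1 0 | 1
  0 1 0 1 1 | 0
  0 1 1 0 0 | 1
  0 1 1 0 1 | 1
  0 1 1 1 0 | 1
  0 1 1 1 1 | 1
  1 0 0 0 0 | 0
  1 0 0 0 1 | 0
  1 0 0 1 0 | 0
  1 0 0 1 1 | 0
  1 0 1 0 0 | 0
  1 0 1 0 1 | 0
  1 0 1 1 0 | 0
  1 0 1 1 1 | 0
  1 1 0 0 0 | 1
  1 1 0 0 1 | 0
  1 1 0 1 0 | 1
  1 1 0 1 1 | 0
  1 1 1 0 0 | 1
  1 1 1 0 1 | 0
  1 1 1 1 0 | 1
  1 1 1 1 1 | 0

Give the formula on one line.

  ~a = 11111111111111110000000000000000
  (c & ~a) = 00001111000011110000000000000000
  ~e = 10101010101010101010101010101010
  (~e & b) = 00000000101010100000000010101010
  ((c & ~a) | (~e & b)) = 00001111101011110000000010101010
  ~c = 11110000111100001111000011110000
  (d | b) = 00110011111111110011001111111111
  (~c | (d | b)) = 11110011111111111111001111111111
  (((c & ~a) | (~e & b)) & (~c | (d | b))) = 00000011101011110000000010101010

(((c & ~a) | (~e & b)) & (~c | (d | b)))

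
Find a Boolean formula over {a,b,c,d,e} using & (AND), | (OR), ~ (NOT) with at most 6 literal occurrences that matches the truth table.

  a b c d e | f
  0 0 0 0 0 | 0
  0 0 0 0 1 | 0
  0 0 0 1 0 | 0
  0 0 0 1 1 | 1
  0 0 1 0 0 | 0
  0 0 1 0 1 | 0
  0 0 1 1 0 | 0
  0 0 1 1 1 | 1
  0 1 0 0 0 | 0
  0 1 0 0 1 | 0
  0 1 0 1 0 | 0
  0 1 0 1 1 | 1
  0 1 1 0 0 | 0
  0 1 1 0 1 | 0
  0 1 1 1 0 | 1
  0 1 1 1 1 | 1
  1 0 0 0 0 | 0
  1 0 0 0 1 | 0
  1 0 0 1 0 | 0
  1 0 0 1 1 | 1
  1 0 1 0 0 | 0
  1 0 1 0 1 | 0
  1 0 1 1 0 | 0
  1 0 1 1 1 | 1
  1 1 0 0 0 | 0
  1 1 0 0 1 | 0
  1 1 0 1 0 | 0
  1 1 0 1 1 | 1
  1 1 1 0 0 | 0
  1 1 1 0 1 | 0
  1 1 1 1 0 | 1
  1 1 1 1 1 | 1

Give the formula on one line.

(d & ((c & (e | b)) | e))

  (e | b) = 01010101111111110101010111111111
  (c & (e | b)) = 00000101000011110000010100001111
  ((c & (e | b)) | e) = 01010101010111110101010101011111
  (d & ((c & (e | b)) | e)) = 00010001000100110001000100010011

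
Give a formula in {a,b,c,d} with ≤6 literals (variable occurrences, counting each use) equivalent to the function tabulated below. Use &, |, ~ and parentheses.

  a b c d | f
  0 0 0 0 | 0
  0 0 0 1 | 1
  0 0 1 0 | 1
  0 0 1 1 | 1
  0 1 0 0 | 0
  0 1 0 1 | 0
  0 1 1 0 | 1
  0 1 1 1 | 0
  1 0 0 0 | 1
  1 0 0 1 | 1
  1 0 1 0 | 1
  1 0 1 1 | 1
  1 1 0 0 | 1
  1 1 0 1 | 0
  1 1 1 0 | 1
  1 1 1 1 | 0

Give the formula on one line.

((~b | ~d) & (a | (d | c)))

  ~b = 1111000011110000
  ~d = 1010101010101010
  (~b | ~d) = 1111101011111010
  (d | c) = 0111011101110111
  (a | (d | c)) = 0111011111111111
  ((~b | ~d) & (a | (d | c))) = 0111001011111010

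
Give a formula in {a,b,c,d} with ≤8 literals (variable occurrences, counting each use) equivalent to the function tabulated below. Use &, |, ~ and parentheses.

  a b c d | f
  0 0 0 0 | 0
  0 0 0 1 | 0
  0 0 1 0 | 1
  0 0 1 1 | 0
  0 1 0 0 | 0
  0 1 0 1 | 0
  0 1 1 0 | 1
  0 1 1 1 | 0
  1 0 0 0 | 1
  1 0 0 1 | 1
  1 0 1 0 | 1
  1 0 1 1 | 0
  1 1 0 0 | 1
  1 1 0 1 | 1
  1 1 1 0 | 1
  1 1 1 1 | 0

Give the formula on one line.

(((d & ~c) | ~d) & (a | c))

  ~c = 1100110011001100
  (d & ~c) = 0100010001000100
  ~d = 1010101010101010
  ((d & ~c) | ~d) = 1110111011101110
  (a | c) = 0011001111111111
  (((d & ~c) | ~d) & (a | c)) = 0010001011101110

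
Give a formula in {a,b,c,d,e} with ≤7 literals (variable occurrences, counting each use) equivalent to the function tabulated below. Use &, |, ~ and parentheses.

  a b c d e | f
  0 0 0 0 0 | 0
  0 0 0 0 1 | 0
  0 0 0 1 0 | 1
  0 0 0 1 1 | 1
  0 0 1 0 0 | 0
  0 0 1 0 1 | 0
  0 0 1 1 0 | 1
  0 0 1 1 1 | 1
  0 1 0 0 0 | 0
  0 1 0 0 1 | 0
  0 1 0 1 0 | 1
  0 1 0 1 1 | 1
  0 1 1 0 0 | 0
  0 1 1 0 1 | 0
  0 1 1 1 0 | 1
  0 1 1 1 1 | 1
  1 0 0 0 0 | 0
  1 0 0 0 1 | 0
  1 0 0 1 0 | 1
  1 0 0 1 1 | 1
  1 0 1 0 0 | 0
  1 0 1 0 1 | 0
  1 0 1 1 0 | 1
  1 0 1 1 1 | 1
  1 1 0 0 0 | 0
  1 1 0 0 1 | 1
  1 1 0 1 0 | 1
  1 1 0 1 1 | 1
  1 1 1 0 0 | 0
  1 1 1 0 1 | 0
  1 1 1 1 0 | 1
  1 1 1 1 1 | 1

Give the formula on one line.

  (b & e) = 00000000010101010000000001010101
  ((b & e) | d) = 00110011011101110011001101110111
  ~c = 11110000111100001111000011110000
  (a & ~c) = 00000000000000001111000011110000
  (d | (a & ~c)) = 00110011001100111111001111110011
  (((b & e) | d) & (d | (a & ~c))) = 00110011001100110011001101110011

(((b & e) | d) & (d | (a & ~c)))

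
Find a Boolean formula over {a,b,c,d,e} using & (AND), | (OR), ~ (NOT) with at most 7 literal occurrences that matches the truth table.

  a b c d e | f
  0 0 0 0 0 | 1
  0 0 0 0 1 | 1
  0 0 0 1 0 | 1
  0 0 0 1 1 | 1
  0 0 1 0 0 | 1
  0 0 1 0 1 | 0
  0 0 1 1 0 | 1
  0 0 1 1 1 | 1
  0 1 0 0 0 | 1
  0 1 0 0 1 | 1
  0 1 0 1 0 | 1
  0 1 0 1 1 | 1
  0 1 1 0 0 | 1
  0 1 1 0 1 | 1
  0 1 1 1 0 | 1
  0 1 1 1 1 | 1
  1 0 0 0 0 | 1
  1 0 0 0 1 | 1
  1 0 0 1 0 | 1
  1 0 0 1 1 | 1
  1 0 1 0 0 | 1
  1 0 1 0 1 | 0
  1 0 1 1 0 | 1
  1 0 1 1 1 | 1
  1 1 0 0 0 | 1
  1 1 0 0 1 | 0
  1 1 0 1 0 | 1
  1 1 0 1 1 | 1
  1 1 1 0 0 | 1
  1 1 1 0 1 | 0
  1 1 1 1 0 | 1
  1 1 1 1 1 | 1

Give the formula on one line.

((b & ~a) | (d | ((e & (~c & ~b)) | ~e)))

  ~a = 11111111111111110000000000000000
  (b & ~a) = 00000000111111110000000000000000
  ~c = 11110000111100001111000011110000
  ~b = 11111111000000001111111100000000
  (~c & ~b) = 11110000000000001111000000000000
  (e & (~c & ~b)) = 01010000000000000101000000000000
  ~e = 10101010101010101010101010101010
  ((e & (~c & ~b)) | ~e) = 11111010101010101111101010101010
  (d | ((e & (~c & ~b)) | ~e)) = 11111011101110111111101110111011
  ((b & ~a) | (d | ((e & (~c & ~b)) | ~e))) = 11111011111111111111101110111011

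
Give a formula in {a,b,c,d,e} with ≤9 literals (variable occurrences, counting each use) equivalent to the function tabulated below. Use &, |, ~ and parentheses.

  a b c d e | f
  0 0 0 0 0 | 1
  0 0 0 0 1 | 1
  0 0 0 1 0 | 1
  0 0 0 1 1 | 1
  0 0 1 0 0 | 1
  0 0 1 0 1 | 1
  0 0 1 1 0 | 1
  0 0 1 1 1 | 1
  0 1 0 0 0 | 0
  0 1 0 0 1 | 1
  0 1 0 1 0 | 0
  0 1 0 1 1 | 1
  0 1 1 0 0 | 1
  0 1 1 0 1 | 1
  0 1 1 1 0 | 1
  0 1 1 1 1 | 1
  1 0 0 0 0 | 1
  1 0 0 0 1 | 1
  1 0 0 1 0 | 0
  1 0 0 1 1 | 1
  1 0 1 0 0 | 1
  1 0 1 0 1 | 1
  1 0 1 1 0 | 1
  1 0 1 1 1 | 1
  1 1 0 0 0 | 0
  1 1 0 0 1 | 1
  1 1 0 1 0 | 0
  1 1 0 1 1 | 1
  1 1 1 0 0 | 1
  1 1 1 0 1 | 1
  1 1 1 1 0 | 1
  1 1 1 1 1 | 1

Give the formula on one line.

((c | ((~c & e) & b)) | (~b & (e | ((~a | ~d) & ~c))))

  ~c = 11110000111100001111000011110000
  (~c & e) = 01010000010100000101000001010000
  ((~c & e) & b) = 00000000010100000000000001010000
  (c | ((~c & e) & b)) = 00001111010111110000111101011111
  ~b = 11111111000000001111111100000000
  ~a = 11111111111111110000000000000000
  ~d = 11001100110011001100110011001100
  (~a | ~d) = 11111111111111111100110011001100
  ((~a | ~d) & ~c) = 11110000111100001100000011000000
  (e | ((~a | ~d) & ~c)) = 11110101111101011101010111010101
  (~b & (e | ((~a | ~d) & ~c))) = 11110101000000001101010100000000
  ((c | ((~c & e) & b)) | (~b & (e | ((~a | ~d) & ~c)))) = 11111111010111111101111101011111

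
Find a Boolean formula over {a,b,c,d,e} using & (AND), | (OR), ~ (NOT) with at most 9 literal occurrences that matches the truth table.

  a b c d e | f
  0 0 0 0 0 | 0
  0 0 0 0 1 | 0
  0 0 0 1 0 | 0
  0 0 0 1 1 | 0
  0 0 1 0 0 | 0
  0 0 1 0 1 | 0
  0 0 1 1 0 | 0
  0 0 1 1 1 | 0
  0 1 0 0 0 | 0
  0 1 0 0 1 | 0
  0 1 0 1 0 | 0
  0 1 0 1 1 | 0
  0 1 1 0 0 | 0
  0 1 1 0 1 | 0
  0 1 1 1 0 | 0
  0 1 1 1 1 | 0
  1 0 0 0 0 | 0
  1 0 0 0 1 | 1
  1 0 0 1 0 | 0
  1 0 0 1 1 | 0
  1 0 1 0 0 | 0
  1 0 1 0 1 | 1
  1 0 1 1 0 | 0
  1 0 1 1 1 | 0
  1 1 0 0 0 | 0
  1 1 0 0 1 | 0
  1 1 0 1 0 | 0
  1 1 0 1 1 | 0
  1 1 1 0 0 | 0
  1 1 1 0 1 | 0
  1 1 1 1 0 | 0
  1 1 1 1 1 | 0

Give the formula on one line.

  ~b = 11111111000000001111111100000000
  ~d = 11001100110011001100110011001100
  (~b & ~d) = 11001100000000001100110000000000
  (a & e) = 00000000000000000101010101010101
  (d | (a & e)) = 00110011001100110111011101110111
  ((d | (a & e)) & ~d) = 00000000000000000100010001000100
  ((~b & ~d) & ((d | (a & e)) & ~d)) = 00000000000000000100010000000000

((~b & ~d) & ((d | (a & e)) & ~d))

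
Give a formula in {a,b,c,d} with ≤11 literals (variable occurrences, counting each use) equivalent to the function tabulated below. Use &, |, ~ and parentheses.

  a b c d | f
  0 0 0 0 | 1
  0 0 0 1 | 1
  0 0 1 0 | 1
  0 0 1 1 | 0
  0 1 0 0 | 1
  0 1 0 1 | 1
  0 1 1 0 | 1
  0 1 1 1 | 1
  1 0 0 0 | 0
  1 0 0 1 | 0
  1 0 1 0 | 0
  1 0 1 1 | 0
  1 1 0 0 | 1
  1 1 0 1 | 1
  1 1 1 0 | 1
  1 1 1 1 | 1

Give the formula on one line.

  (d & b) = 0000010100000101
  ~a = 1111111100000000
  (b | ~a) = 1111111100001111
  (b & c) = 0000001100000011
  ~c = 1100110011001100
  (~c & ~a) = 1100110000000000
  ((b & c) | (~c & ~a)) = 1100111100000011
  ~d = 1010101010101010
  (((b & c) | (~c & ~a)) | ~d) = 1110111110101011
  ((b | ~a) & (((b & c) | (~c & ~a)) | ~d)) = 1110111100001011
  ((d & b) | ((b | ~a) & (((b & c) | (~c & ~a)) | ~d))) = 1110111100001111

((d & b) | ((b | ~a) & (((b & c) | (~c & ~a)) | ~d)))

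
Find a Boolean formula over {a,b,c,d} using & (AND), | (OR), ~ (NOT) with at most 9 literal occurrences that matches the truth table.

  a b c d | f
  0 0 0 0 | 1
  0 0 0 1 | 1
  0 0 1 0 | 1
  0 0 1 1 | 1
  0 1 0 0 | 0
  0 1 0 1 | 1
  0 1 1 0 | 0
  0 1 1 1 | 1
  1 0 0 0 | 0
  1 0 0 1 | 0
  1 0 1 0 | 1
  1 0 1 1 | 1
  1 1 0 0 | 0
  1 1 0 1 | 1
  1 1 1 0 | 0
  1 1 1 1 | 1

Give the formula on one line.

(((b | c) | ((~d & c) | ~a)) & (d | ~b))

  (b | c) = 0011111100111111
  ~d = 1010101010101010
  (~d & c) = 0010001000100010
  ~a = 1111111100000000
  ((~d & c) | ~a) = 1111111100100010
  ((b | c) | ((~d & c) | ~a)) = 1111111100111111
  ~b = 1111000011110000
  (d | ~b) = 1111010111110101
  (((b | c) | ((~d & c) | ~a)) & (d | ~b)) = 1111010100110101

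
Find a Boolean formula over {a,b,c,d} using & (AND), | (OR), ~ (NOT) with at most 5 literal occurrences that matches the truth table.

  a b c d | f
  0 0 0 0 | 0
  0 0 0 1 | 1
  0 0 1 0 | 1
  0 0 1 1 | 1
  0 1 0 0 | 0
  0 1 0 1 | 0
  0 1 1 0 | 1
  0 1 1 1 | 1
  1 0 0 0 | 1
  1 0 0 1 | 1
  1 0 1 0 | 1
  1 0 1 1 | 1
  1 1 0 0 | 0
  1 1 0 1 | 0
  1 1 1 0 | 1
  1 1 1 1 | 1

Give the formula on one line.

(c | ((a | d) & ~b))

  (a | d) = 0101010111111111
  ~b = 1111000011110000
  ((a | d) & ~b) = 0101000011110000
  (c | ((a | d) & ~b)) = 0111001111110011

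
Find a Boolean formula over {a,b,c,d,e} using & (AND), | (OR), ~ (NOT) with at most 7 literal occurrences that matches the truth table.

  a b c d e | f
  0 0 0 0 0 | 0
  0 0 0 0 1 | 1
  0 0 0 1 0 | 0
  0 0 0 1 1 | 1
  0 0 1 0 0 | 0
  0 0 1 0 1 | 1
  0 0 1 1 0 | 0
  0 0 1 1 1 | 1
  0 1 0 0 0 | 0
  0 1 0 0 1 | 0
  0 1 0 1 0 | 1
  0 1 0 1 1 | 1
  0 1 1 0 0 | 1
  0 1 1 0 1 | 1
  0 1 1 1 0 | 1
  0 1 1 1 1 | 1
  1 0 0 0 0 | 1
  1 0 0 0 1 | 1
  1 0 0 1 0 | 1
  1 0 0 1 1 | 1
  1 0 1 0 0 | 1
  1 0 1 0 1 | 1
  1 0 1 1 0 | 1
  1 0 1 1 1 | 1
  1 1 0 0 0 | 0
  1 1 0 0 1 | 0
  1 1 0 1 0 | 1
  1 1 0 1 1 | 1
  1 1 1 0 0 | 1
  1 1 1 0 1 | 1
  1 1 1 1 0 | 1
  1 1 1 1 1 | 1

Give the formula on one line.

((e | ((a & ~e) | b)) & (c | (~b | d)))

  ~e = 10101010101010101010101010101010
  (a & ~e) = 00000000000000001010101010101010
  ((a & ~e) | b) = 00000000111111111010101011111111
  (e | ((a & ~e) | b)) = 01010101111111111111111111111111
  ~b = 11111111000000001111111100000000
  (~b | d) = 11111111001100111111111100110011
  (c | (~b | d)) = 11111111001111111111111100111111
  ((e | ((a & ~e) | b)) & (c | (~b | d))) = 01010101001111111111111100111111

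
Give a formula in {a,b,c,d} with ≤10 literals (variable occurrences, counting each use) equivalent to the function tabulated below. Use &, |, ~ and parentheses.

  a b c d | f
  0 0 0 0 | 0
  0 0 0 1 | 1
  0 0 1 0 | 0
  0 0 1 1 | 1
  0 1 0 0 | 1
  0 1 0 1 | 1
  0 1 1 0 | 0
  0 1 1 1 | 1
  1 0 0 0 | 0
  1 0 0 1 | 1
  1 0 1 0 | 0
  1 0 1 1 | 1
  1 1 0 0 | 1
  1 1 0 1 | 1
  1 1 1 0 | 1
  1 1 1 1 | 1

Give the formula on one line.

  ~a = 1111111100000000
  ~b = 1111000011110000
  (~a | ~b) = 1111111111110000
  (d & (~a | ~b)) = 0101010101010000
  ~c = 1100110011001100
  (d | ~c) = 1101110111011101
  (a | (d | ~c)) = 1101110111111111
  (~b | (a | (d | ~c))) = 1111110111111111
  ((~b | (a | (d | ~c))) & b) = 0000110100001111
  ((d & (~a | ~b)) | ((~b | (a | (d | ~c))) & b)) = 0101110101011111

((d & (~a | ~b)) | ((~b | (a | (d | ~c))) & b))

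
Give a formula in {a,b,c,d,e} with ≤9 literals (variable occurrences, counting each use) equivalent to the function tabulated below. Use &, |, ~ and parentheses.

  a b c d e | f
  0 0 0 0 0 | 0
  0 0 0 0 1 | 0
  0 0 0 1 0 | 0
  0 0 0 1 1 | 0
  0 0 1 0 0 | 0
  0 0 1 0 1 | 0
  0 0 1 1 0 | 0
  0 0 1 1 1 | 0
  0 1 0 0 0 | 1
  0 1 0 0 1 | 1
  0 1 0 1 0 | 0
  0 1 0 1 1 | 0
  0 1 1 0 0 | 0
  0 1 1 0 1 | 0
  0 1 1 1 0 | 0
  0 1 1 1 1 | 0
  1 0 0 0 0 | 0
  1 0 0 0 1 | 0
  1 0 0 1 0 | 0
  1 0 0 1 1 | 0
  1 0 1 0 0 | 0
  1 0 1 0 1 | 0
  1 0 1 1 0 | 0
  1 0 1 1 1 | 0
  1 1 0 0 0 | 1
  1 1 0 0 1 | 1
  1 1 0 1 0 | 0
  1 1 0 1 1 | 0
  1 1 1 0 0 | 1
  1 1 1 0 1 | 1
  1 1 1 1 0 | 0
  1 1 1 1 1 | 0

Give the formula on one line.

((b & ~d) & (~c | ((d & b) | a)))

  ~d = 11001100110011001100110011001100
  (b & ~d) = 00000000110011000000000011001100
  ~c = 11110000111100001111000011110000
  (d & b) = 00000000001100110000000000110011
  ((d & b) | a) = 00000000001100111111111111111111
  (~c | ((d & b) | a)) = 11110000111100111111111111111111
  ((b & ~d) & (~c | ((d & b) | a))) = 00000000110000000000000011001100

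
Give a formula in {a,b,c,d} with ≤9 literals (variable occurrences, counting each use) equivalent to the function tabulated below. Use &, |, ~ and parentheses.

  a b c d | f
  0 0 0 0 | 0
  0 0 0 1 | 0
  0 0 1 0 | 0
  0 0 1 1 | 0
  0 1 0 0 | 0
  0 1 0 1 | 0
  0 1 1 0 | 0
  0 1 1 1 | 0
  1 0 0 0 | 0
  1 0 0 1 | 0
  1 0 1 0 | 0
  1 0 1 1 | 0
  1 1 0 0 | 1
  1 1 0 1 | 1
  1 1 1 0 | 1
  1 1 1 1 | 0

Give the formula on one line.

  (a | c) = 0011001111111111
  ~d = 1010101010101010
  ((a | c) & ~d) = 0010001010101010
  ~c = 1100110011001100
  (((a | c) & ~d) | ~c) = 1110111011101110
  (b & a) = 0000000000001111
  ((((a | c) & ~d) | ~c) & (b & a)) = 0000000000001110

((((a | c) & ~d) | ~c) & (b & a))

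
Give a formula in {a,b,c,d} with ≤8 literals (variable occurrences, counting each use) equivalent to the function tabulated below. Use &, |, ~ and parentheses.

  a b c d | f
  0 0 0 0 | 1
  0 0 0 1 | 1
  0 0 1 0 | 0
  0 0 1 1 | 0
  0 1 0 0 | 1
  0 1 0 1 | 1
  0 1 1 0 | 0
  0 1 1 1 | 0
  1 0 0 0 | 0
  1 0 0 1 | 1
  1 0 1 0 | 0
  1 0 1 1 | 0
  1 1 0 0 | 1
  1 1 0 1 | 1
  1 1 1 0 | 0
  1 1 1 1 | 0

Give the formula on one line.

(~c & ((a & (c | (~b & d))) | ((b | c) | ~a)))

  ~c = 1100110011001100
  ~b = 1111000011110000
  (~b & d) = 0101000001010000
  (c | (~b & d)) = 0111001101110011
  (a & (c | (~b & d))) = 0000000001110011
  (b | c) = 0011111100111111
  ~a = 1111111100000000
  ((b | c) | ~a) = 1111111100111111
  ((a & (c | (~b & d))) | ((b | c) | ~a)) = 1111111101111111
  (~c & ((a & (c | (~b & d))) | ((b | c) | ~a))) = 1100110001001100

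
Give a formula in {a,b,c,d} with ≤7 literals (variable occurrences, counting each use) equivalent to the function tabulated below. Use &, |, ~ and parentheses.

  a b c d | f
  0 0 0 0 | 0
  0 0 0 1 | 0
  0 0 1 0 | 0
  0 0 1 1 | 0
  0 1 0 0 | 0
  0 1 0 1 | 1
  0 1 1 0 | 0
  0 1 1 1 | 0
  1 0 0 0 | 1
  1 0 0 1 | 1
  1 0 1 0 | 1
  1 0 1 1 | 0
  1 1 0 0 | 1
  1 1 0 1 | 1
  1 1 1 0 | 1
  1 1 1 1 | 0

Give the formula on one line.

((~c | ~d) & (a | (b & d)))

  ~c = 1100110011001100
  ~d = 1010101010101010
  (~c | ~d) = 1110111011101110
  (b & d) = 0000010100000101
  (a | (b & d)) = 0000010111111111
  ((~c | ~d) & (a | (b & d))) = 0000010011101110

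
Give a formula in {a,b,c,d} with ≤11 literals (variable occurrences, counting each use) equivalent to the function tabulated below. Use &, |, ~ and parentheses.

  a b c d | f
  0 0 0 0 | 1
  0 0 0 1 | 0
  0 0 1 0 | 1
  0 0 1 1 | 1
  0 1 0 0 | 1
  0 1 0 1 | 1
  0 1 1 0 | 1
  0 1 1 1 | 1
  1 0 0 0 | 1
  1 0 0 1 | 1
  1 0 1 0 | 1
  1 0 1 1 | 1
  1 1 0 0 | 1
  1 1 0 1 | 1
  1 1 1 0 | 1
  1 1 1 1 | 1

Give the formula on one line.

(((((~b & ~c) & a) | d) & (b | (~b & a))) | (c | ~d))

  ~b = 1111000011110000
  ~c = 1100110011001100
  (~b & ~c) = 1100000011000000
  ((~b & ~c) & a) = 0000000011000000
  (((~b & ~c) & a) | d) = 0101010111010101
  (~b & a) = 0000000011110000
  (b | (~b & a)) = 0000111111111111
  ((((~b & ~c) & a) | d) & (b | (~b & a))) = 0000010111010101
  ~d = 1010101010101010
  (c | ~d) = 1011101110111011
  (((((~b & ~c) & a) | d) & (b | (~b & a))) | (c | ~d)) = 1011111111111111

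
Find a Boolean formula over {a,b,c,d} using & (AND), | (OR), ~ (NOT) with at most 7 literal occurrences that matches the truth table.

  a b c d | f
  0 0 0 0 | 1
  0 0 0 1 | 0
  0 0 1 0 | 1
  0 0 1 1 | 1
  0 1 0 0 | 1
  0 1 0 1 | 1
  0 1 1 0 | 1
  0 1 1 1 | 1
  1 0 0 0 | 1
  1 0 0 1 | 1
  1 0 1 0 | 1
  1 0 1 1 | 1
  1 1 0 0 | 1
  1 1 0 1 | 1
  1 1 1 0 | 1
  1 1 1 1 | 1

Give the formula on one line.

(((~d & (~a & b)) | a) | (c | (b | ~d)))

  ~d = 1010101010101010
  ~a = 1111111100000000
  (~a & b) = 0000111100000000
  (~d & (~a & b)) = 0000101000000000
  ((~d & (~a & b)) | a) = 0000101011111111
  (b | ~d) = 1010111110101111
  (c | (b | ~d)) = 1011111110111111
  (((~d & (~a & b)) | a) | (c | (b | ~d))) = 1011111111111111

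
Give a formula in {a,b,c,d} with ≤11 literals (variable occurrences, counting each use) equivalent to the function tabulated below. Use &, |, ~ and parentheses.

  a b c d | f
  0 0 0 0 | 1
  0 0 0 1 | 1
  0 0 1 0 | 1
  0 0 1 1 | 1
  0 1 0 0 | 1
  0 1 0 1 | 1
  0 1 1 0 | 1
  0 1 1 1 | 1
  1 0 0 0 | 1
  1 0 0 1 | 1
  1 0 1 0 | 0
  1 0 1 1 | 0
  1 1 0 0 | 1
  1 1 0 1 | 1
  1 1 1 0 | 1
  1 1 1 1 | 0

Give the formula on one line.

((((a & ~d) & ((c & (b | d)) | ~a)) | ~a) | ~c)

  ~d = 1010101010101010
  (a & ~d) = 0000000010101010
  (b | d) = 0101111101011111
  (c & (b | d)) = 0001001100010011
  ~a = 1111111100000000
  ((c & (b | d)) | ~a) = 1111111100010011
  ((a & ~d) & ((c & (b | d)) | ~a)) = 0000000000000010
  (((a & ~d) & ((c & (b | d)) | ~a)) | ~a) = 1111111100000010
  ~c = 1100110011001100
  ((((a & ~d) & ((c & (b | d)) | ~a)) | ~a) | ~c) = 1111111111001110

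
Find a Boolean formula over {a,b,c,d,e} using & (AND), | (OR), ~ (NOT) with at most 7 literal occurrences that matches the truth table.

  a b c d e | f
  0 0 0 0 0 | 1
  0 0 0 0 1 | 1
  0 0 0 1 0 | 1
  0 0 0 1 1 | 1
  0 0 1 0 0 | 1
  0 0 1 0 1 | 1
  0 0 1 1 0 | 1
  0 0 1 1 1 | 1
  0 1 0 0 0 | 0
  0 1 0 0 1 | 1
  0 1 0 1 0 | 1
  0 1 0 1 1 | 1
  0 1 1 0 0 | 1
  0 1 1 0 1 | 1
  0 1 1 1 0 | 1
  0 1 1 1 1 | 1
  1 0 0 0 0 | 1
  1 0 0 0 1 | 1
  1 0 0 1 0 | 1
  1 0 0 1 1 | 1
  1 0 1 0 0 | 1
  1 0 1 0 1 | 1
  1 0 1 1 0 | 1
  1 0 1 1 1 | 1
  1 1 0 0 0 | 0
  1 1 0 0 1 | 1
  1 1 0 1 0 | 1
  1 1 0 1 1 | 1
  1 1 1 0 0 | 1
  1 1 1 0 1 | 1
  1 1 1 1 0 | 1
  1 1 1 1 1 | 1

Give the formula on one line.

((e | (d | ~b)) | (((~e | ~b) & ~d) & c))

  ~b = 11111111000000001111111100000000
  (d | ~b) = 11111111001100111111111100110011
  (e | (d | ~b)) = 11111111011101111111111101110111
  ~e = 10101010101010101010101010101010
  (~e | ~b) = 11111111101010101111111110101010
  ~d = 11001100110011001100110011001100
  ((~e | ~b) & ~d) = 11001100100010001100110010001000
  (((~e | ~b) & ~d) & c) = 00001100000010000000110000001000
  ((e | (d | ~b)) | (((~e | ~b) & ~d) & c)) = 11111111011111111111111101111111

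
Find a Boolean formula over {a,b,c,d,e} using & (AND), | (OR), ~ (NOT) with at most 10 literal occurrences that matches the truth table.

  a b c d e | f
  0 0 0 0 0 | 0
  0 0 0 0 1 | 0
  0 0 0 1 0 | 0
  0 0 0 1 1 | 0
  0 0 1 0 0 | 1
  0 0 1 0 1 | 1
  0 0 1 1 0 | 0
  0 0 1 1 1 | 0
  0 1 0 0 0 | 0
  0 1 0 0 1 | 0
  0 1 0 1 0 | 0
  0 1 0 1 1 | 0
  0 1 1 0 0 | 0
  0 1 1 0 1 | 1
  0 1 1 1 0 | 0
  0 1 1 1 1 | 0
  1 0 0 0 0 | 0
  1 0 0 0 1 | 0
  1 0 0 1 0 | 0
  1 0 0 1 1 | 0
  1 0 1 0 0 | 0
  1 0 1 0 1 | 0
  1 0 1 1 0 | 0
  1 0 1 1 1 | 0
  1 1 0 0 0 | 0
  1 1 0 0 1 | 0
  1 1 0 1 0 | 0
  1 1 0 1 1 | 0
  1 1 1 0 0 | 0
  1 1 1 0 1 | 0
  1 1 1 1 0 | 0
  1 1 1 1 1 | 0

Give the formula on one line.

((~a & c) & ((e | ~b) & ((e & ~c) | (~d | a))))

  ~a = 11111111111111110000000000000000
  (~a & c) = 00001111000011110000000000000000
  ~b = 11111111000000001111111100000000
  (e | ~b) = 11111111010101011111111101010101
  ~c = 11110000111100001111000011110000
  (e & ~c) = 01010000010100000101000001010000
  ~d = 11001100110011001100110011001100
  (~d | a) = 11001100110011001111111111111111
  ((e & ~c) | (~d | a)) = 11011100110111001111111111111111
  ((e | ~b) & ((e & ~c) | (~d | a))) = 11011100010101001111111101010101
  ((~a & c) & ((e | ~b) & ((e & ~c) | (~d | a)))) = 00001100000001000000000000000000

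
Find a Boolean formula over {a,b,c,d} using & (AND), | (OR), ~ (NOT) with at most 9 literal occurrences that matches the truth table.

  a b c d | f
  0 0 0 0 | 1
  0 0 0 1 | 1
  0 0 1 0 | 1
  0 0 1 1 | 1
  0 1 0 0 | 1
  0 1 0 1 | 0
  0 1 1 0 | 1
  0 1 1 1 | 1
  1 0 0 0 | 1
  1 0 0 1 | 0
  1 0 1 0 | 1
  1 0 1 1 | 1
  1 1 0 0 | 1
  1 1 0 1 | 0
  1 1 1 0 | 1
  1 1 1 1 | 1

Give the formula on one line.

((c | ~d) | ((~b & ~a) & ((b | ~a) & d)))

  ~d = 1010101010101010
  (c | ~d) = 1011101110111011
  ~b = 1111000011110000
  ~a = 1111111100000000
  (~b & ~a) = 1111000000000000
  (b | ~a) = 1111111100001111
  ((b | ~a) & d) = 0101010100000101
  ((~b & ~a) & ((b | ~a) & d)) = 0101000000000000
  ((c | ~d) | ((~b & ~a) & ((b | ~a) & d))) = 1111101110111011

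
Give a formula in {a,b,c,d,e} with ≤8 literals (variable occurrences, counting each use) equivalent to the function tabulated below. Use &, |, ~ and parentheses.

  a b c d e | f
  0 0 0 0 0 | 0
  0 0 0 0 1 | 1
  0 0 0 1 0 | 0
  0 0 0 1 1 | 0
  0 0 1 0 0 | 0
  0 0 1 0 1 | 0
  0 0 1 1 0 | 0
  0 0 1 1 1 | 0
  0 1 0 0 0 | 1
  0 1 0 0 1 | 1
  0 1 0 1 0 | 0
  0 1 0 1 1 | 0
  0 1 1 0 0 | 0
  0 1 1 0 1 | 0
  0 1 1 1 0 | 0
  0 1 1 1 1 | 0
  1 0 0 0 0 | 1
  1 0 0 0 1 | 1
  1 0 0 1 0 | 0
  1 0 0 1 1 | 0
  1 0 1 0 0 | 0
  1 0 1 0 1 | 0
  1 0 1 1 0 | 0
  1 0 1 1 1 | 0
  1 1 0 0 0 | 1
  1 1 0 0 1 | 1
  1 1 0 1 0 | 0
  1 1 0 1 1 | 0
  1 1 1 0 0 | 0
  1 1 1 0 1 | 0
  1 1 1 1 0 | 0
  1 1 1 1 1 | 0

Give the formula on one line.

((e | (b | a)) & (~d & ~c))

  (b | a) = 00000000111111111111111111111111
  (e | (b | a)) = 01010101111111111111111111111111
  ~d = 11001100110011001100110011001100
  ~c = 11110000111100001111000011110000
  (~d & ~c) = 11000000110000001100000011000000
  ((e | (b | a)) & (~d & ~c)) = 01000000110000001100000011000000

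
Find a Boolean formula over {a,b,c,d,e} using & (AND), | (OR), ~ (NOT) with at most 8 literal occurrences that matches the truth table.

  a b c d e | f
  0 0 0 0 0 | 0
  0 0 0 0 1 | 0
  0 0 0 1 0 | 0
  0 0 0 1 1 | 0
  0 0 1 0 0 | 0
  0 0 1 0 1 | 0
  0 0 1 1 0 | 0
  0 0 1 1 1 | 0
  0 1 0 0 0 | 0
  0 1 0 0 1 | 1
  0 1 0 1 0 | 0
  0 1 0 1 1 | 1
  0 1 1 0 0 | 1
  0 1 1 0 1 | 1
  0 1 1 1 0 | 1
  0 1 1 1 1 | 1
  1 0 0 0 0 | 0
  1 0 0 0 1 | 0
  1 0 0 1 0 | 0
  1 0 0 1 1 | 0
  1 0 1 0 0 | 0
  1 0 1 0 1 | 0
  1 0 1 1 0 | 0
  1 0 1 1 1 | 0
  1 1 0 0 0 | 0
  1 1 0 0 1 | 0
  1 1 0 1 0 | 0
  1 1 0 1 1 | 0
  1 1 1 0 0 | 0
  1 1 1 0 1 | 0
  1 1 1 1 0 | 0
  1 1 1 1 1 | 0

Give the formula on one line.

  (c | e) = 01011111010111110101111101011111
  (e & a) = 00000000000000000101010101010101
  ((e & a) | b) = 00000000111111110101010111111111
  (a | ((e & a) | b)) = 00000000111111111111111111111111
  ~a = 11111111111111110000000000000000
  ((a | ((e & a) | b)) & ~a) = 00000000111111110000000000000000
  ((c | e) & ((a | ((e & a) | b)) & ~a)) = 00000000010111110000000000000000

((c | e) & ((a | ((e & a) | b)) & ~a))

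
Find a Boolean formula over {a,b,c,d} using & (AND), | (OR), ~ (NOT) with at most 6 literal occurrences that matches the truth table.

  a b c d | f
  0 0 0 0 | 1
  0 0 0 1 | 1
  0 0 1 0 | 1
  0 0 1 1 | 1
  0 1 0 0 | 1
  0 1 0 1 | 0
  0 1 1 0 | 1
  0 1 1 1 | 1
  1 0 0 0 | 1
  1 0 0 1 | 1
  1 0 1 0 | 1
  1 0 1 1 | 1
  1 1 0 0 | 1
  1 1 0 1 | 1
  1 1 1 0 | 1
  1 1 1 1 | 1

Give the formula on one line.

((((~d | c) & ~a) | a) | (c | ~b))

  ~d = 1010101010101010
  (~d | c) = 1011101110111011
  ~a = 1111111100000000
  ((~d | c) & ~a) = 1011101100000000
  (((~d | c) & ~a) | a) = 1011101111111111
  ~b = 1111000011110000
  (c | ~b) = 1111001111110011
  ((((~d | c) & ~a) | a) | (c | ~b)) = 1111101111111111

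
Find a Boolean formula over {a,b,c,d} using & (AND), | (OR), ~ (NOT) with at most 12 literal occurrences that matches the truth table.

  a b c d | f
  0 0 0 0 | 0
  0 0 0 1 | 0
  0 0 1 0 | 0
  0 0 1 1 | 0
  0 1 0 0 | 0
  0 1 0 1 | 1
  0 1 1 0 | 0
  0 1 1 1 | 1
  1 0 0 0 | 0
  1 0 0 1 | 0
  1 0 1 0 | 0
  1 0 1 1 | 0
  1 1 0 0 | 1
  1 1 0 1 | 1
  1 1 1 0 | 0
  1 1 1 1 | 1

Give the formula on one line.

((b & (d | a)) & ((~c | (d & (b | ~d))) & (b | ~a)))

  (d | a) = 0101010111111111
  (b & (d | a)) = 0000010100001111
  ~c = 1100110011001100
  ~d = 1010101010101010
  (b | ~d) = 1010111110101111
  (d & (b | ~d)) = 0000010100000101
  (~c | (d & (b | ~d))) = 1100110111001101
  ~a = 1111111100000000
  (b | ~a) = 1111111100001111
  ((~c | (d & (b | ~d))) & (b | ~a)) = 1100110100001101
  ((b & (d | a)) & ((~c | (d & (b | ~d))) & (b | ~a))) = 0000010100001101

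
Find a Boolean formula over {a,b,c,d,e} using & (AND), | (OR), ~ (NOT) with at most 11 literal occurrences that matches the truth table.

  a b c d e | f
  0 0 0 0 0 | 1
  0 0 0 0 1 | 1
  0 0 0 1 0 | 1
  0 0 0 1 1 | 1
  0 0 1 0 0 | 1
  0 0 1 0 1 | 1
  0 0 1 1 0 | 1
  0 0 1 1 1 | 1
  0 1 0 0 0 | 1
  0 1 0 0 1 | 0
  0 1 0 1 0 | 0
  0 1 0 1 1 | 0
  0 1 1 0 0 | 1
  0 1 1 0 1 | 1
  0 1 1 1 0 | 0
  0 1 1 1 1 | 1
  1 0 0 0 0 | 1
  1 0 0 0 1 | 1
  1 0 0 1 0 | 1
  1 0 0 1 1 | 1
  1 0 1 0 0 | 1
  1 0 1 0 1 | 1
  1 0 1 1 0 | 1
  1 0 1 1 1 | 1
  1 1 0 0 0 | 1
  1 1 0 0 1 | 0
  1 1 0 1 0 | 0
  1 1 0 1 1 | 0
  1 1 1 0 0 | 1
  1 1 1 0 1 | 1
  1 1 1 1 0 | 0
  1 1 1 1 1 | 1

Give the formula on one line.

(((b | d) & ((~e & ~d) | ((b & e) & c))) | ~b)

  (b | d) = 00110011111111110011001111111111
  ~e = 10101010101010101010101010101010
  ~d = 11001100110011001100110011001100
  (~e & ~d) = 10001000100010001000100010001000
  (b & e) = 00000000010101010000000001010101
  ((b & e) & c) = 00000000000001010000000000000101
  ((~e & ~d) | ((b & e) & c)) = 10001000100011011000100010001101
  ((b | d) & ((~e & ~d) | ((b & e) & c))) = 00000000100011010000000010001101
  ~b = 11111111000000001111111100000000
  (((b | d) & ((~e & ~d) | ((b & e) & c))) | ~b) = 11111111100011011111111110001101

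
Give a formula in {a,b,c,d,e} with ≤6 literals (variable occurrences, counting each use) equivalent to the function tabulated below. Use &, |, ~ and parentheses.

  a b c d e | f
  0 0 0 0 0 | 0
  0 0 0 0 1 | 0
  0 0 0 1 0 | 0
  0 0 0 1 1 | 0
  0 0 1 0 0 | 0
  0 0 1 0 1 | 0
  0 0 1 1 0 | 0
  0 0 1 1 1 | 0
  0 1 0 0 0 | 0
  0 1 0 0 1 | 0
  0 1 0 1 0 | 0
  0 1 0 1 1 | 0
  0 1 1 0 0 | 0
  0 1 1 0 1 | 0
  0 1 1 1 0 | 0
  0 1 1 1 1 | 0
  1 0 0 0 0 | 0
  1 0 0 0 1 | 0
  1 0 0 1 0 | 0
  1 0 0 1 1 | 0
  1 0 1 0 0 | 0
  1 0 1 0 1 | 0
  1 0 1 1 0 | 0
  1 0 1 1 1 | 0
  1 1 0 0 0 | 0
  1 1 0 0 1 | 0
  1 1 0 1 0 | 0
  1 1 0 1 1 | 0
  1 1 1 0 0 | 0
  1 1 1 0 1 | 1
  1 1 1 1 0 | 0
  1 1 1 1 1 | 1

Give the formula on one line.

(((b & a) & e) & c)

  (b & a) = 00000000000000000000000011111111
  ((b & a) & e) = 00000000000000000000000001010101
  (((b & a) & e) & c) = 00000000000000000000000000000101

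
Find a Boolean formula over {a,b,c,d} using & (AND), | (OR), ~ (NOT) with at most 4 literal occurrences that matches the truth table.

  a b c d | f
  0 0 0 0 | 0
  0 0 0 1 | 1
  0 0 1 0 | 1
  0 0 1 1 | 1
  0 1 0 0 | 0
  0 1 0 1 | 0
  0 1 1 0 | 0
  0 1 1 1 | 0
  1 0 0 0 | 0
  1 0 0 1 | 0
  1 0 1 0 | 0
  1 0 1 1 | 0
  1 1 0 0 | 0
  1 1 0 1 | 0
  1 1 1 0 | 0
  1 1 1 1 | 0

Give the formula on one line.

  ~a = 1111111100000000
  ~b = 1111000011110000
  (~a & ~b) = 1111000000000000
  (c | d) = 0111011101110111
  ((~a & ~b) & (c | d)) = 0111000000000000

((~a & ~b) & (c | d))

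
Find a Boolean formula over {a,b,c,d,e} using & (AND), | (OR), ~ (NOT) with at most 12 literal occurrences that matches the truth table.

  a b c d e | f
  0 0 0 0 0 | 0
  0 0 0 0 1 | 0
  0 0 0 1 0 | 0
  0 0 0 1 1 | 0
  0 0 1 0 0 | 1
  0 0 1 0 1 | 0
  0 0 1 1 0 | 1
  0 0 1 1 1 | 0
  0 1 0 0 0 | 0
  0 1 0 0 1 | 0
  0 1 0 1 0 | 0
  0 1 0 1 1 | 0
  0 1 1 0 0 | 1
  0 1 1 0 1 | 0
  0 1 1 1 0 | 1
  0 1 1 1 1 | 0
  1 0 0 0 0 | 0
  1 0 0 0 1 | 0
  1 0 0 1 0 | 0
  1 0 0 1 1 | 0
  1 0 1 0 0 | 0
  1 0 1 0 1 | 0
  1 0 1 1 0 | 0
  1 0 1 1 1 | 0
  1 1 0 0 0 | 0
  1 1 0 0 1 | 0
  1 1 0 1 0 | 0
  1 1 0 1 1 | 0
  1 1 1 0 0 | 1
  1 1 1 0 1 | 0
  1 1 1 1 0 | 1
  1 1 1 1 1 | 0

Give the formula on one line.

  (e | c) = 01011111010111110101111101011111
  ~e = 10101010101010101010101010101010
  (c | d) = 00111111001111110011111100111111
  (~e | (c | d)) = 10111111101111111011111110111111
  ((e | c) & (~e | (c | d))) = 00011111000111110001111100011111
  ~a = 11111111111111110000000000000000
  (b & ~e) = 00000000101010100000000010101010
  (~a | (b & ~e)) = 11111111111111110000000010101010
  (~e & (~a | (b & ~e))) = 10101010101010100000000010101010
  (((e | c) & (~e | (c | d))) & (~e & (~a | (b & ~e)))) = 00001010000010100000000000001010

(((e | c) & (~e | (c | d))) & (~e & (~a | (b & ~e))))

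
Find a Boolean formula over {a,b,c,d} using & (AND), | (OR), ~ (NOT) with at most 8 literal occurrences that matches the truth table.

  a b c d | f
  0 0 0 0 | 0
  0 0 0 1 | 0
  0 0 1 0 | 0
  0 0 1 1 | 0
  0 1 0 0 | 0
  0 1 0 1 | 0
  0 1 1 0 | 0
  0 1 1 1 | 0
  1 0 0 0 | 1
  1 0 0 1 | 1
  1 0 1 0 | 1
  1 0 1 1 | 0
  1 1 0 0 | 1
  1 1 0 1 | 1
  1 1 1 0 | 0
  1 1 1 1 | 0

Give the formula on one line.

  ~c = 1100110011001100
  ~d = 1010101010101010
  ~b = 1111000011110000
  (~d & ~b) = 1010000010100000
  (b | d) = 0101111101011111
  (a | (b | d)) = 0101111111111111
  ((~d & ~b) & (a | (b | d))) = 0000000010100000
  (~c | ((~d & ~b) & (a | (b | d)))) = 1100110011101100
  ((~c | ((~d & ~b) & (a | (b | d)))) & a) = 0000000011101100

((~c | ((~d & ~b) & (a | (b | d)))) & a)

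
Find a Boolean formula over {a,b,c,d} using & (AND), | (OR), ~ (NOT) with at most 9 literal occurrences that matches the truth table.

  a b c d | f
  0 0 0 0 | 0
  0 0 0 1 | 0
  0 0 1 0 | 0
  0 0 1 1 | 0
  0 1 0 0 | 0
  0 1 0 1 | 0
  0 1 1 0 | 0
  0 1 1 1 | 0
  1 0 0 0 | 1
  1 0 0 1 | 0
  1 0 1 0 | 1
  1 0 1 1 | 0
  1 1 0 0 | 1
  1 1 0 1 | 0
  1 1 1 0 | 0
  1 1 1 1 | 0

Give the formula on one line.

((a & ~d) & (d | (~d & (~c | ~b))))

  ~d = 1010101010101010
  (a & ~d) = 0000000010101010
  ~c = 1100110011001100
  ~b = 1111000011110000
  (~c | ~b) = 1111110011111100
  (~d & (~c | ~b)) = 1010100010101000
  (d | (~d & (~c | ~b))) = 1111110111111101
  ((a & ~d) & (d | (~d & (~c | ~b)))) = 0000000010101000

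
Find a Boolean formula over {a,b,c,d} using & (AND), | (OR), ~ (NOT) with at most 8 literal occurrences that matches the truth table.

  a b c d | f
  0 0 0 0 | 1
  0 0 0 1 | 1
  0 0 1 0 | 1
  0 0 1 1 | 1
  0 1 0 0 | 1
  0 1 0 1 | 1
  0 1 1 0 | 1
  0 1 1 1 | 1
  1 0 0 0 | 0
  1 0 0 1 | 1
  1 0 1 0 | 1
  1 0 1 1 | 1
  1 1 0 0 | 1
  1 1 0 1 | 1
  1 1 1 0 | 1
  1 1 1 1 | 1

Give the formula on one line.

  ~a = 1111111100000000
  ~c = 1100110011001100
  (b | ~c) = 1100111111001111
  (~a & (b | ~c)) = 1100111100000000
  ((~a & (b | ~c)) | b) = 1100111100001111
  (a & d) = 0000000001010101
  ~b = 1111000011110000
  ((a & d) & ~b) = 0000000001010000
  (((~a & (b | ~c)) | b) | ((a & d) & ~b)) = 1100111101011111
  ((((~a & (b | ~c)) | b) | ((a & d) & ~b)) | c) = 1111111101111111

((((~a & (b | ~c)) | b) | ((a & d) & ~b)) | c)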